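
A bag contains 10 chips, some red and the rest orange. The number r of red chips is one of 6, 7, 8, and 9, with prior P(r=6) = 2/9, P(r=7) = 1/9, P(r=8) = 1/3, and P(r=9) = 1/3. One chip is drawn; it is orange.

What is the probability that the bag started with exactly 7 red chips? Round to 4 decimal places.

Under each hypothesis, the probability of this draw is: P(data | r = 6) = (4/10) = 2/5; P(data | r = 7) = (3/10) = 3/10; P(data | r = 8) = (2/10) = 1/5; P(data | r = 9) = (1/10) = 1/10.
The prior-weighted likelihoods are 2/9 · 2/5 = 4/45, 1/9 · 3/10 = 1/30, 1/3 · 1/5 = 1/15, 1/3 · 1/10 = 1/30; these sum to 2/9.
By Bayes' rule, P(r = 7 | data) = (1/30) / (2/9) = 3/20.

0.1500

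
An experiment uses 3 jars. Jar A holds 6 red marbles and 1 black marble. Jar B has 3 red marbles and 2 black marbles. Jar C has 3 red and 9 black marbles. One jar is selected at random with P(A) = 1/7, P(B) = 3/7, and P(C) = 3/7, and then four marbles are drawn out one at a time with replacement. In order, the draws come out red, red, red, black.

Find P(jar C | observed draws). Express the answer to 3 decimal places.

0.091

The likelihood of the observed sequence under each hypothesis: P(data | jar A) = (6/7)(6/7)(6/7)(1/7) = 0.089963; P(data | jar B) = (3/5)(3/5)(3/5)(2/5) = 0.0864; P(data | jar C) = (3/12)(3/12)(3/12)(9/12) = 0.011719.
Multiplying each by its prior: 1/7 · 0.089963 = 0.012852, 3/7 · 0.0864 = 0.037029, 3/7 · 0.011719 = 0.0050223; these sum to 0.054903.
So P(jar C | data) = (0.0050223) / (0.054903) = 0.091477.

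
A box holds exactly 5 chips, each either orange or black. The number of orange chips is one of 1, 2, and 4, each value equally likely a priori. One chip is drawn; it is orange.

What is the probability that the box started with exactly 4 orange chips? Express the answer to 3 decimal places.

0.571

For each hypothesis, P(data | H) works out to: P(data | r = 1) = (1/5) = 1/5; P(data | r = 2) = (2/5) = 2/5; P(data | r = 4) = (4/5) = 4/5.
Weighting by the prior gives 1/3 · 1/5 = 1/15, 1/3 · 2/5 = 2/15, 1/3 · 4/5 = 4/15; these sum to 7/15.
By Bayes' rule, P(r = 4 | data) = (4/15) / (7/15) = 4/7.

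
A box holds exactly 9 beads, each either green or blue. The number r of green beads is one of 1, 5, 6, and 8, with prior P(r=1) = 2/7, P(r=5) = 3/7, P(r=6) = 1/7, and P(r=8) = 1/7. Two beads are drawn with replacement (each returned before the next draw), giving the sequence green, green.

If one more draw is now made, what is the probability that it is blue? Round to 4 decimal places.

Under each hypothesis, the probability of the observed sequence is: P(data | r = 1) = (1/9)(1/9) = 1/81; P(data | r = 5) = (5/9)(5/9) = 25/81; P(data | r = 6) = (6/9)(6/9) = 4/9; P(data | r = 8) = (8/9)(8/9) = 64/81.
Weighting by the prior gives 2/7 · 1/81 = 2/567, 3/7 · 25/81 = 25/189, 1/7 · 4/9 = 4/63, 1/7 · 64/81 = 64/567; summing to 59/189.
The posterior is then P(r = 1 | data) = 0.011299, P(r = 5 | data) = 0.42373, P(r = 6 | data) = 0.20339, P(r = 8 | data) = 0.36158.
The predictive probability is P(blue next | data) = (8/9)(0.011299) + (4/9)(0.42373) + (1/3)(0.20339) + (1/9)(0.36158) = 0.30634.

0.3063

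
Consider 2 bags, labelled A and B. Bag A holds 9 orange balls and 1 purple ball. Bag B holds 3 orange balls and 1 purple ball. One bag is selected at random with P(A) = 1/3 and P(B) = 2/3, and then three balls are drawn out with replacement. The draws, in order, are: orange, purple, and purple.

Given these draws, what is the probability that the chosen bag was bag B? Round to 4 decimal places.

0.9124

The likelihood of the observed sequence under each hypothesis: P(data | bag A) = (9/10)(1/10)(1/10) = 0.009; P(data | bag B) = (3/4)(1/4)(1/4) = 0.046875.
Multiplying each by its prior: 1/3 · 0.009 = 0.003, 2/3 · 0.046875 = 0.03125; summing to 0.03425.
By Bayes' rule, P(bag B | data) = (0.03125) / (0.03425) = 0.91241.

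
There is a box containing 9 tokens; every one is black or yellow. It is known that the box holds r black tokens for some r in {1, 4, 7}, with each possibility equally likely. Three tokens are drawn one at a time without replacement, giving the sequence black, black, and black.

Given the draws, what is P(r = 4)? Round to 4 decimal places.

0.1026

The likelihood of the observed sequence under each hypothesis: P(data | r = 1) = (1/9)(0/8) = 0; P(data | r = 4) = (4/9)(3/8)(2/7) = 1/21; P(data | r = 7) = (7/9)(6/8)(5/7) = 5/12.
The prior-weighted likelihoods are 1/3 · 0 = 0, 1/3 · 1/21 = 1/63, 1/3 · 5/12 = 5/36; with total 13/84.
By Bayes' rule, P(r = 4 | data) = (1/63) / (13/84) = 4/39.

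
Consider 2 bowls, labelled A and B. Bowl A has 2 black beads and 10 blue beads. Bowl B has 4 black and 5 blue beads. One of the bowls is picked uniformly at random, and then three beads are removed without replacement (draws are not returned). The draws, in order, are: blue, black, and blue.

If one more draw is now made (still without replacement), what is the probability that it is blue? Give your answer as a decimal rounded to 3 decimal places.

For each hypothesis, P(data | H) works out to: P(data | bowl A) = (10/12)(2/11)(9/10) = 0.13636; P(data | bowl B) = (5/9)(4/8)(4/7) = 0.15873.
The prior-weighted likelihoods are 1/2 · 0.13636 = 0.068182, 1/2 · 0.15873 = 0.079365; summing to 0.14755.
Dividing through by the total gives posterior P(bowl A | data) = 0.4621, P(bowl B | data) = 0.5379.
So P(blue next | data) = Σ P(blue next | H) P(H | data) = (8/9)(0.4621) + (1/2)(0.5379) = 0.67971.

0.680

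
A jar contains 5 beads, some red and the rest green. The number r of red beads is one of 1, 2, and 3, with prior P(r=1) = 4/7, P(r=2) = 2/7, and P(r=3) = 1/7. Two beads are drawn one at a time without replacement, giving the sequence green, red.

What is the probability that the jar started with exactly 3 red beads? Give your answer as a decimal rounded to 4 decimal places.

For each hypothesis, P(data | H) works out to: P(data | r = 1) = (4/5)(1/4) = 1/5; P(data | r = 2) = (3/5)(2/4) = 3/10; P(data | r = 3) = (2/5)(3/4) = 3/10.
The prior-weighted likelihoods are 4/7 · 1/5 = 4/35, 2/7 · 3/10 = 3/35, 1/7 · 3/10 = 3/70; these sum to 17/70.
Hence P(r = 3 | data) = (3/70) / (17/70) = 3/17.

0.1765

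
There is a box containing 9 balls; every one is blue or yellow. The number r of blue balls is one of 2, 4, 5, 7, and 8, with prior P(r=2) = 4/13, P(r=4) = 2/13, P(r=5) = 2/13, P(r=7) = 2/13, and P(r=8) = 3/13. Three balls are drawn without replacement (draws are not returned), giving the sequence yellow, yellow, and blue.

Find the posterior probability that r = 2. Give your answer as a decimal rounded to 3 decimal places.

For each hypothesis, P(data | H) works out to: P(data | r = 2) = (7/9)(6/8)(2/7) = 1/6; P(data | r = 4) = (5/9)(4/8)(4/7) = 10/63; P(data | r = 5) = (4/9)(3/8)(5/7) = 5/42; P(data | r = 7) = (2/9)(1/8)(7/7) = 1/36; P(data | r = 8) = (1/9)(0/8) = 0.
Weighting by the prior gives 4/13 · 1/6 = 2/39, 2/13 · 10/63 = 20/819, 2/13 · 5/42 = 5/273, 2/13 · 1/36 = 1/234, 3/13 · 0 = 0; with total 23/234.
Hence P(r = 2 | data) = (2/39) / (23/234) = 12/23.

0.522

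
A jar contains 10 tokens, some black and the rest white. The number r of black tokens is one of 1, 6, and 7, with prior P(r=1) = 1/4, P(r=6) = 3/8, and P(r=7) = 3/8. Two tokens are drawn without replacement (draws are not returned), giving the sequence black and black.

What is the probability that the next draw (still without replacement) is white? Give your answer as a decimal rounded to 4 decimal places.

The likelihood of the observed sequence under each hypothesis: P(data | r = 1) = (1/10)(0/9) = 0; P(data | r = 6) = (6/10)(5/9) = 1/3; P(data | r = 7) = (7/10)(6/9) = 7/15.
Weighting by the prior gives 1/4 · 0 = 0, 3/8 · 1/3 = 1/8, 3/8 · 7/15 = 7/40; summing to 3/10.
Normalising, the posterior is P(r = 1 | data) = 0, P(r = 6 | data) = 5/12, P(r = 7 | data) = 7/12.
So P(white next | data) = Σ P(white next | H) P(H | data) = (1/2)(5/12) + (3/8)(7/12) = 41/96.

0.4271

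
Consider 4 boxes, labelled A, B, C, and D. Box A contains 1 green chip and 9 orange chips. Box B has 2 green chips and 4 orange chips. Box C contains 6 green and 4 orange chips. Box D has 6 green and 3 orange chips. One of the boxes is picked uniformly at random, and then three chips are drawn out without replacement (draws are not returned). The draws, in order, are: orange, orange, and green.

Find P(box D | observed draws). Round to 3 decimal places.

The likelihood of the observed sequence under each hypothesis: P(data | box A) = (9/10)(8/9)(1/8) = 1/10; P(data | box B) = (4/6)(3/5)(2/4) = 1/5; P(data | box C) = (4/10)(3/9)(6/8) = 1/10; P(data | box D) = (3/9)(2/8)(6/7) = 1/14.
Multiplying each by its prior: 1/4 · 1/10 = 1/40, 1/4 · 1/5 = 1/20, 1/4 · 1/10 = 1/40, 1/4 · 1/14 = 1/56; summing to 33/280.
By Bayes' rule, P(box D | data) = (1/56) / (33/280) = 5/33.

0.152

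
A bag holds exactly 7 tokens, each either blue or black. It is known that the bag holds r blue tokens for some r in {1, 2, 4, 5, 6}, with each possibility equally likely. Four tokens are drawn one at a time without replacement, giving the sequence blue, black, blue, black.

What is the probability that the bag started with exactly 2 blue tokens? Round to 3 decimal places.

The likelihood of the observed sequence under each hypothesis: P(data | r = 1) = (1/7)(6/6)(0/5) = 0; P(data | r = 2) = (2/7)(5/6)(1/5)(4/4) = 1/21; P(data | r = 4) = (4/7)(3/6)(3/5)(2/4) = 3/35; P(data | r = 5) = (5/7)(2/6)(4/5)(1/4) = 1/21; P(data | r = 6) = (6/7)(1/6)(5/5)(0/4) = 0.
Weighting by the prior gives 1/5 · 0 = 0, 1/5 · 1/21 = 1/105, 1/5 · 3/35 = 3/175, 1/5 · 1/21 = 1/105, 1/5 · 0 = 0; summing to 19/525.
By Bayes' rule, P(r = 2 | data) = (1/105) / (19/525) = 5/19.

0.263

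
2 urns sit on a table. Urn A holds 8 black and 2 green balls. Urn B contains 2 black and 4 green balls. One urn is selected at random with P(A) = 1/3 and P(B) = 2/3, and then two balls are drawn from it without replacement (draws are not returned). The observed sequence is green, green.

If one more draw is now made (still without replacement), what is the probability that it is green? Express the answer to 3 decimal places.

0.486

The likelihood of the observed sequence under each hypothesis: P(data | urn A) = (2/10)(1/9) = 1/45; P(data | urn B) = (4/6)(3/5) = 2/5.
Weighting by the prior gives 1/3 · 1/45 = 1/135, 2/3 · 2/5 = 4/15; these sum to 37/135.
Normalising, the posterior is P(urn A | data) = 1/37, P(urn B | data) = 36/37.
The predictive probability is P(green next | data) = (0)(1/37) + (1/2)(36/37) = 18/37.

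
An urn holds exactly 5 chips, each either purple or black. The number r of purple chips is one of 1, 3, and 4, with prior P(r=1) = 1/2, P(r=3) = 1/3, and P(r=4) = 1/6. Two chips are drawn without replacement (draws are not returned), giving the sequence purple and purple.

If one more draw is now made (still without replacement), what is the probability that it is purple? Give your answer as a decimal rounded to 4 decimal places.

For each hypothesis, P(data | H) works out to: P(data | r = 1) = (1/5)(0/4) = 0; P(data | r = 3) = (3/5)(2/4) = 3/10; P(data | r = 4) = (4/5)(3/4) = 3/5.
Weighting by the prior gives 1/2 · 0 = 0, 1/3 · 3/10 = 1/10, 1/6 · 3/5 = 1/10; with total 1/5.
Dividing through by the total gives posterior P(r = 1 | data) = 0, P(r = 3 | data) = 1/2, P(r = 4 | data) = 1/2.
The predictive probability is P(purple next | data) = (1/3)(1/2) + (2/3)(1/2) = 1/2.

0.5000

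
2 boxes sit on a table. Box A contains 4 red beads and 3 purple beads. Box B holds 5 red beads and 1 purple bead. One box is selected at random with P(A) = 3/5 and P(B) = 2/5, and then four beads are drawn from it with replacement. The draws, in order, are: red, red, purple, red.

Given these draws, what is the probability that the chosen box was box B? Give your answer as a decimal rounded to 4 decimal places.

For each hypothesis, P(data | H) works out to: P(data | box A) = (4/7)(4/7)(3/7)(4/7) = 0.079967; P(data | box B) = (5/6)(5/6)(1/6)(5/6) = 0.096451.
Multiplying each by its prior: 3/5 · 0.079967 = 0.04798, 2/5 · 0.096451 = 0.03858; these sum to 0.08656.
So P(box B | data) = (0.03858) / (0.08656) = 0.4457.

0.4457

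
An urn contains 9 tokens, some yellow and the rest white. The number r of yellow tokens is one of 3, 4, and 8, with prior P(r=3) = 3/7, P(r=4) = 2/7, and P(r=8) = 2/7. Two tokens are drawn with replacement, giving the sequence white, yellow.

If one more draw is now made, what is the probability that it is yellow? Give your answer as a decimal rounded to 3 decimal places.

Compute the likelihood of the observed sequence for each case: P(data | r = 3) = (6/9)(3/9) = 2/9; P(data | r = 4) = (5/9)(4/9) = 20/81; P(data | r = 8) = (1/9)(8/9) = 8/81.
Weighting by the prior gives 3/7 · 2/9 = 2/21, 2/7 · 20/81 = 40/567, 2/7 · 8/81 = 16/567; summing to 110/567.
Normalising, the posterior is P(r = 3 | data) = 27/55, P(r = 4 | data) = 4/11, P(r = 8 | data) = 8/55.
Averaging over the posterior, P(yellow next | data) = (1/3)(27/55) + (4/9)(4/11) + (8/9)(8/55) = 5/11.

0.455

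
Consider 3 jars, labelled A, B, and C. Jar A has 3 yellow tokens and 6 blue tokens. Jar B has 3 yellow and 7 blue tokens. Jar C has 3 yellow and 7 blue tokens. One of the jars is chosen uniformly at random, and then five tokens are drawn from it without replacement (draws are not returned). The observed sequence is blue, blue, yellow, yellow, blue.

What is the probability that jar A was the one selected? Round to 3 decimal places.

The likelihood of the observed sequence under each hypothesis: P(data | jar A) = (6/9)(5/8)(3/7)(2/6)(4/5) = 1/21; P(data | jar B) = (7/10)(6/9)(3/8)(2/7)(5/6) = 1/24; P(data | jar C) = (7/10)(6/9)(3/8)(2/7)(5/6) = 1/24.
The prior-weighted likelihoods are 1/3 · 1/21 = 1/63, 1/3 · 1/24 = 1/72, 1/3 · 1/24 = 1/72; with total 11/252.
Hence P(jar A | data) = (1/63) / (11/252) = 4/11.

0.364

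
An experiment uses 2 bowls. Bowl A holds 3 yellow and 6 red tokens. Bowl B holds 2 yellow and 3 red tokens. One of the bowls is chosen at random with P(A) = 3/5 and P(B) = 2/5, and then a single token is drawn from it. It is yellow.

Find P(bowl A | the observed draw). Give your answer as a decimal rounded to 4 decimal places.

0.5556

The likelihood of this draw under each hypothesis: P(data | bowl A) = (3/9) = 1/3; P(data | bowl B) = (2/5) = 2/5.
Weighting by the prior gives 3/5 · 1/3 = 1/5, 2/5 · 2/5 = 4/25; summing to 9/25.
So P(bowl A | data) = (1/5) / (9/25) = 5/9.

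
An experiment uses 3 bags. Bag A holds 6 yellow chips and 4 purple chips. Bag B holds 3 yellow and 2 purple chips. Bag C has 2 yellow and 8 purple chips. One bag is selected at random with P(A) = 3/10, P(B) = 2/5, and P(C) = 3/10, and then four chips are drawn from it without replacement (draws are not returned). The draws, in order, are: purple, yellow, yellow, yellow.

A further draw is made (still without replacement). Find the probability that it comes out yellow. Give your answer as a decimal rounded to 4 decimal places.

0.2083

For each hypothesis, P(data | H) works out to: P(data | bag A) = (4/10)(6/9)(5/8)(4/7) = 2/21; P(data | bag B) = (2/5)(3/4)(2/3)(1/2) = 1/10; P(data | bag C) = (8/10)(2/9)(1/8)(0/7) = 0.
The prior-weighted likelihoods are 3/10 · 2/21 = 1/35, 2/5 · 1/10 = 1/25, 3/10 · 0 = 0; these sum to 12/175.
Normalising, the posterior is P(bag A | data) = 5/12, P(bag B | data) = 7/12, P(bag C | data) = 0.
Averaging over the posterior, P(yellow next | data) = (1/2)(5/12) + (0)(7/12) = 5/24.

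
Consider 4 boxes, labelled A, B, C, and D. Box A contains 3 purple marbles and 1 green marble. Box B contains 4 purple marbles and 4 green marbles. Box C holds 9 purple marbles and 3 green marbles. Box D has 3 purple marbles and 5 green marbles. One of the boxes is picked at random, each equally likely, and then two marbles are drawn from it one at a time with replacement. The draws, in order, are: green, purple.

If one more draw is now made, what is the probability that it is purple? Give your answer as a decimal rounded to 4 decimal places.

Compute the likelihood of the observed sequence for each case: P(data | box A) = (1/4)(3/4) = 3/16; P(data | box B) = (4/8)(4/8) = 1/4; P(data | box C) = (3/12)(9/12) = 3/16; P(data | box D) = (5/8)(3/8) = 15/64.
The prior-weighted likelihoods are 1/4 · 3/16 = 3/64, 1/4 · 1/4 = 1/16, 1/4 · 3/16 = 3/64, 1/4 · 15/64 = 15/256; summing to 55/256.
Normalising, the posterior is P(box A | data) = 12/55, P(box B | data) = 16/55, P(box C | data) = 12/55, P(box D | data) = 3/11.
The predictive probability is P(purple next | data) = (3/4)(12/55) + (1/2)(16/55) + (3/4)(12/55) + (3/8)(3/11) = 23/40.

0.5750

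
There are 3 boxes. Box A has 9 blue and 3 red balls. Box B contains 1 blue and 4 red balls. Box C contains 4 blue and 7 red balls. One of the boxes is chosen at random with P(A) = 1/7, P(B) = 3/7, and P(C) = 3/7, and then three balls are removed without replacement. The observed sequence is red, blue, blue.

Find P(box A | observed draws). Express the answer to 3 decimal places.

0.391

The likelihood of the observed sequence under each hypothesis: P(data | box A) = (3/12)(9/11)(8/10) = 9/55; P(data | box B) = (4/5)(1/4)(0/3) = 0; P(data | box C) = (7/11)(4/10)(3/9) = 14/165.
Multiplying each by its prior: 1/7 · 9/55 = 9/385, 3/7 · 0 = 0, 3/7 · 14/165 = 2/55; with total 23/385.
Therefore the posterior P(box A | data) = (9/385) / (23/385) = 9/23.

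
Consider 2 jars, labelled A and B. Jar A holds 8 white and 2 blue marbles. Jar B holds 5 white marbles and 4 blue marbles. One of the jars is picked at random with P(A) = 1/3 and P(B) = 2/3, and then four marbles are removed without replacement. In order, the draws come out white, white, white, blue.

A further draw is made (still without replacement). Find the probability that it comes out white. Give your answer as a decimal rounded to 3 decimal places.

0.598

Under each hypothesis, the probability of the observed sequence is: P(data | jar A) = (8/10)(7/9)(6/8)(2/7) = 2/15; P(data | jar B) = (5/9)(4/8)(3/7)(4/6) = 5/63.
Multiplying each by its prior: 1/3 · 2/15 = 2/45, 2/3 · 5/63 = 10/189; these sum to 92/945.
Normalising, the posterior is P(jar A | data) = 21/46, P(jar B | data) = 25/46.
The predictive probability is P(white next | data) = (5/6)(21/46) + (2/5)(25/46) = 55/92.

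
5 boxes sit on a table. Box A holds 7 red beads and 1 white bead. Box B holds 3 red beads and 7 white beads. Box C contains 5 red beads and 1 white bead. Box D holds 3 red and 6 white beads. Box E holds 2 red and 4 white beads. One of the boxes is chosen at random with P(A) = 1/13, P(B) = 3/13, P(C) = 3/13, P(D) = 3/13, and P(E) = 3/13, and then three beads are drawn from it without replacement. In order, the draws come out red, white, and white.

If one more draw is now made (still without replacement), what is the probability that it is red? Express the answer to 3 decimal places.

The likelihood of the observed sequence under each hypothesis: P(data | box A) = (7/8)(1/7)(0/6) = 0; P(data | box B) = (3/10)(7/9)(6/8) = 7/40; P(data | box C) = (5/6)(1/5)(0/4) = 0; P(data | box D) = (3/9)(6/8)(5/7) = 5/28; P(data | box E) = (2/6)(4/5)(3/4) = 1/5.
Weighting by the prior gives 1/13 · 0 = 0, 3/13 · 7/40 = 21/520, 3/13 · 0 = 0, 3/13 · 5/28 = 15/364, 3/13 · 1/5 = 3/65; summing to 93/728.
The posterior is then P(box A | data) = 0, P(box B | data) = 49/155, P(box C | data) = 0, P(box D | data) = 10/31, P(box E | data) = 56/155.
Averaging over the posterior, P(red next | data) = (2/7)(49/155) + (1/3)(10/31) + (1/3)(56/155) = 148/465.

0.318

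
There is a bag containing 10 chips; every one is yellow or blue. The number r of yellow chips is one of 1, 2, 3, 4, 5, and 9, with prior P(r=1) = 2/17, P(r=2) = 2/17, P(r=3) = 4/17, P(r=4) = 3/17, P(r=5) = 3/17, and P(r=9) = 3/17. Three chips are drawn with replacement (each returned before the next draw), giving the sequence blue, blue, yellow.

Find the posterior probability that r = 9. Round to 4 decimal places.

0.0147

The likelihood of the observed sequence under each hypothesis: P(data | r = 1) = (9/10)(9/10)(1/10) = 0.081; P(data | r = 2) = (8/10)(8/10)(2/10) = 0.128; P(data | r = 3) = (7/10)(7/10)(3/10) = 0.147; P(data | r = 4) = (6/10)(6/10)(4/10) = 0.144; P(data | r = 5) = (5/10)(5/10)(5/10) = 0.125; P(data | r = 9) = (1/10)(1/10)(9/10) = 0.009.
Multiplying each by its prior: 2/17 · 0.081 = 0.0095294, 2/17 · 0.128 = 0.015059, 4/17 · 0.147 = 0.034588, 3/17 · 0.144 = 0.025412, 3/17 · 0.125 = 0.022059, 3/17 · 0.009 = 0.0015882; summing to 0.10824.
Hence P(r = 9 | data) = (0.0015882) / (0.10824) = 0.014674.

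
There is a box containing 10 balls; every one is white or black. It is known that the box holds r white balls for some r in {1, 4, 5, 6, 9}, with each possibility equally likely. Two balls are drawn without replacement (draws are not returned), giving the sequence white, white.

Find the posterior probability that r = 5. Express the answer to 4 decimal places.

0.1493

For each hypothesis, P(data | H) works out to: P(data | r = 1) = (1/10)(0/9) = 0; P(data | r = 4) = (4/10)(3/9) = 2/15; P(data | r = 5) = (5/10)(4/9) = 2/9; P(data | r = 6) = (6/10)(5/9) = 1/3; P(data | r = 9) = (9/10)(8/9) = 4/5.
The prior-weighted likelihoods are 1/5 · 0 = 0, 1/5 · 2/15 = 2/75, 1/5 · 2/9 = 2/45, 1/5 · 1/3 = 1/15, 1/5 · 4/5 = 4/25; with total 67/225.
So P(r = 5 | data) = (2/45) / (67/225) = 10/67.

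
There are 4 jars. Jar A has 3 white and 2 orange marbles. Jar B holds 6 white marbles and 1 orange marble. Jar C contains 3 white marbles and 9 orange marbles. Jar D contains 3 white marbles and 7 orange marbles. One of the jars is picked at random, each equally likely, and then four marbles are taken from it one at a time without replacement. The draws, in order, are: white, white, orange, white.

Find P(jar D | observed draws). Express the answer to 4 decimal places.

Under each hypothesis, the probability of the observed sequence is: P(data | jar A) = (3/5)(2/4)(2/3)(1/2) = 0.1; P(data | jar B) = (6/7)(5/6)(1/5)(4/4) = 0.14286; P(data | jar C) = (3/12)(2/11)(9/10)(1/9) = 0.0045455; P(data | jar D) = (3/10)(2/9)(7/8)(1/7) = 0.0083333.
Multiplying each by its prior: 1/4 · 0.1 = 0.025, 1/4 · 0.14286 = 0.035714, 1/4 · 0.0045455 = 0.0011364, 1/4 · 0.0083333 = 0.0020833; summing to 0.063934.
By Bayes' rule, P(jar D | data) = (0.0020833) / (0.063934) = 0.032586.

0.0326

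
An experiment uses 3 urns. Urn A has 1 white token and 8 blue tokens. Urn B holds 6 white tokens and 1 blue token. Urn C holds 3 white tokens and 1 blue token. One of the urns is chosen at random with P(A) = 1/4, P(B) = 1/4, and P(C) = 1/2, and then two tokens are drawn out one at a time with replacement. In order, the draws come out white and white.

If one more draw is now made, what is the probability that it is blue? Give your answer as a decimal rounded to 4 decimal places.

0.2122

For each hypothesis, P(data | H) works out to: P(data | urn A) = (1/9)(1/9) = 0.012346; P(data | urn B) = (6/7)(6/7) = 0.73469; P(data | urn C) = (3/4)(3/4) = 0.5625.
Weighting by the prior gives 1/4 · 0.012346 = 0.0030864, 1/4 · 0.73469 = 0.18367, 1/2 · 0.5625 = 0.28125; with total 0.46801.
The posterior is then P(urn A | data) = 0.0065948, P(urn B | data) = 0.39246, P(urn C | data) = 0.60095.
The predictive probability is P(blue next | data) = (8/9)(0.0065948) + (1/7)(0.39246) + (1/4)(0.60095) = 0.21216.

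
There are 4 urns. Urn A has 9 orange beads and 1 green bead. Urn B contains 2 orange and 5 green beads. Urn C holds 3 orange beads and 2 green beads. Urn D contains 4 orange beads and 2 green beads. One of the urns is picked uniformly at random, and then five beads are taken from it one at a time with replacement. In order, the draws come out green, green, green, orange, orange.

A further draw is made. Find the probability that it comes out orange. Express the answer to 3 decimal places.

0.486

The likelihood of the observed sequence under each hypothesis: P(data | urn A) = (1/10)(1/10)(1/10)(9/10)(9/10) = 0.00081; P(data | urn B) = (5/7)(5/7)(5/7)(2/7)(2/7) = 0.02975; P(data | urn C) = (2/5)(2/5)(2/5)(3/5)(3/5) = 0.02304; P(data | urn D) = (2/6)(2/6)(2/6)(4/6)(4/6) = 0.016461.
The prior-weighted likelihoods are 1/4 · 0.00081 = 0.0002025, 1/4 · 0.02975 = 0.0074374, 1/4 · 0.02304 = 0.00576, 1/4 · 0.016461 = 0.0041152; with total 0.017515.
Dividing through by the total gives posterior P(urn A | data) = 0.011561, P(urn B | data) = 0.42463, P(urn C | data) = 0.32886, P(urn D | data) = 0.23495.
Averaging over the posterior, P(orange next | data) = (9/10)(0.011561) + (2/7)(0.42463) + (3/5)(0.32886) + (2/3)(0.23495) = 0.48568.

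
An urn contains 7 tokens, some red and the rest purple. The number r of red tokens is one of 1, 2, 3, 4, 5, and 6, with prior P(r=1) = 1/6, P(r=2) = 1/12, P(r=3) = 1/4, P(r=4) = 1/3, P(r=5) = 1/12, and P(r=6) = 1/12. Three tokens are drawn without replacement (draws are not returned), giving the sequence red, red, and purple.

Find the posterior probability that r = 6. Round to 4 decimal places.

For each hypothesis, P(data | H) works out to: P(data | r = 1) = (1/7)(0/6) = 0; P(data | r = 2) = (2/7)(1/6)(5/5) = 1/21; P(data | r = 3) = (3/7)(2/6)(4/5) = 4/35; P(data | r = 4) = (4/7)(3/6)(3/5) = 6/35; P(data | r = 5) = (5/7)(4/6)(2/5) = 4/21; P(data | r = 6) = (6/7)(5/6)(1/5) = 1/7.
The prior-weighted likelihoods are 1/6 · 0 = 0, 1/12 · 1/21 = 1/252, 1/4 · 4/35 = 1/35, 1/3 · 6/35 = 2/35, 1/12 · 4/21 = 1/63, 1/12 · 1/7 = 1/84; with total 37/315.
Hence P(r = 6 | data) = (1/84) / (37/315) = 15/148.

0.1014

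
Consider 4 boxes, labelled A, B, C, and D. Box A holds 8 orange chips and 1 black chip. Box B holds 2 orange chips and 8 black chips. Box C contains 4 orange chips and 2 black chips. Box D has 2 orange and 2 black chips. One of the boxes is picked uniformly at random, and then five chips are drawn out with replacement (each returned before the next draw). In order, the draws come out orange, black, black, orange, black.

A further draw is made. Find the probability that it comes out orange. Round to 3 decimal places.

0.457

For each hypothesis, P(data | H) works out to: P(data | box A) = (8/9)(1/9)(1/9)(8/9)(1/9) = 0.0010838; P(data | box B) = (2/10)(8/10)(8/10)(2/10)(8/10) = 0.02048; P(data | box C) = (4/6)(2/6)(2/6)(4/6)(2/6) = 0.016461; P(data | box D) = (2/4)(2/4)(2/4)(2/4)(2/4) = 0.03125.
Weighting by the prior gives 1/4 · 0.0010838 = 0.00027096, 1/4 · 0.02048 = 0.00512, 1/4 · 0.016461 = 0.0041152, 1/4 · 0.03125 = 0.0078125; summing to 0.017319.
Dividing through by the total gives posterior P(box A | data) = 0.015646, P(box B | data) = 0.29563, P(box C | data) = 0.23762, P(box D | data) = 0.4511.
Averaging over the posterior, P(orange next | data) = (8/9)(0.015646) + (1/5)(0.29563) + (2/3)(0.23762) + (1/2)(0.4511) = 0.457.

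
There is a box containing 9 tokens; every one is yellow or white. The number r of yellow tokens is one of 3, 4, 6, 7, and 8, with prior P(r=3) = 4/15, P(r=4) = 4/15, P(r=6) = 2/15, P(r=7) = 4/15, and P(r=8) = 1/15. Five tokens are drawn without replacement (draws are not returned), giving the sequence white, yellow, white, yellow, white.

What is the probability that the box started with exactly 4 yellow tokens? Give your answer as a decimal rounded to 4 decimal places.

0.4706

For each hypothesis, P(data | H) works out to: P(data | r = 3) = (6/9)(3/8)(5/7)(2/6)(4/5) = 1/21; P(data | r = 4) = (5/9)(4/8)(4/7)(3/6)(3/5) = 1/21; P(data | r = 6) = (3/9)(6/8)(2/7)(5/6)(1/5) = 1/84; P(data | r = 7) = (2/9)(7/8)(1/7)(6/6)(0/5) = 0; P(data | r = 8) = (1/9)(8/8)(0/7) = 0.
Multiplying each by its prior: 4/15 · 1/21 = 4/315, 4/15 · 1/21 = 4/315, 2/15 · 1/84 = 1/630, 4/15 · 0 = 0, 1/15 · 0 = 0; summing to 17/630.
Therefore the posterior P(r = 4 | data) = (4/315) / (17/630) = 8/17.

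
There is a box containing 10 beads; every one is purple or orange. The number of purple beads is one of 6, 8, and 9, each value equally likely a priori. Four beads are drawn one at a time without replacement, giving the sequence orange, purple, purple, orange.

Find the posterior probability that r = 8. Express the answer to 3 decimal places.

Under each hypothesis, the probability of the observed sequence is: P(data | r = 6) = (4/10)(6/9)(5/8)(3/7) = 0.071429; P(data | r = 8) = (2/10)(8/9)(7/8)(1/7) = 0.022222; P(data | r = 9) = (1/10)(9/9)(8/8)(0/7) = 0.
Multiplying each by its prior: 1/3 · 0.071429 = 0.02381, 1/3 · 0.022222 = 0.0074074, 1/3 · 0 = 0; with total 0.031217.
Therefore the posterior P(r = 8 | data) = (0.0074074) / (0.031217) = 0.23729.

0.237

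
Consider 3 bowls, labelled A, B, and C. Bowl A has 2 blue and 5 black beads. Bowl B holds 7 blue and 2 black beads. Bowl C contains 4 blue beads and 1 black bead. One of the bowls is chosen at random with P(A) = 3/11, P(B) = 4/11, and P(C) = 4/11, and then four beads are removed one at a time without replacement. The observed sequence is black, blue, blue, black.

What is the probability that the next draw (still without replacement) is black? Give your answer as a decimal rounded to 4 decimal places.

Under each hypothesis, the probability of the observed sequence is: P(data | bowl A) = (5/7)(2/6)(1/5)(4/4) = 1/21; P(data | bowl B) = (2/9)(7/8)(6/7)(1/6) = 1/36; P(data | bowl C) = (1/5)(4/4)(3/3)(0/2) = 0.
The prior-weighted likelihoods are 3/11 · 1/21 = 1/77, 4/11 · 1/36 = 1/99, 4/11 · 0 = 0; with total 16/693.
The posterior is then P(bowl A | data) = 9/16, P(bowl B | data) = 7/16, P(bowl C | data) = 0.
Averaging over the posterior, P(black next | data) = (1)(9/16) + (0)(7/16) = 9/16.

0.5625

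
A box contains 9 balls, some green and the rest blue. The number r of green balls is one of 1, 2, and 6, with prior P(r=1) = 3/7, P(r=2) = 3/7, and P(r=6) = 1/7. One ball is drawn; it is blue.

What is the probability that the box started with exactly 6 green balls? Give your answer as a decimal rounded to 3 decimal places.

The likelihood of this draw under each hypothesis: P(data | r = 1) = (8/9) = 8/9; P(data | r = 2) = (7/9) = 7/9; P(data | r = 6) = (3/9) = 1/3.
Multiplying each by its prior: 3/7 · 8/9 = 8/21, 3/7 · 7/9 = 1/3, 1/7 · 1/3 = 1/21; with total 16/21.
By Bayes' rule, P(r = 6 | data) = (1/21) / (16/21) = 1/16.

0.063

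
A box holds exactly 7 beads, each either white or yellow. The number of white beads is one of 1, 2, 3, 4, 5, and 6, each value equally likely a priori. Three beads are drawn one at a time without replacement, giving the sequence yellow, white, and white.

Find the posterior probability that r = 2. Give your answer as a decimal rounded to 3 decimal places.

0.071

The likelihood of the observed sequence under each hypothesis: P(data | r = 1) = (6/7)(1/6)(0/5) = 0; P(data | r = 2) = (5/7)(2/6)(1/5) = 1/21; P(data | r = 3) = (4/7)(3/6)(2/5) = 4/35; P(data | r = 4) = (3/7)(4/6)(3/5) = 6/35; P(data | r = 5) = (2/7)(5/6)(4/5) = 4/21; P(data | r = 6) = (1/7)(6/6)(5/5) = 1/7.
The prior-weighted likelihoods are 1/6 · 0 = 0, 1/6 · 1/21 = 1/126, 1/6 · 4/35 = 2/105, 1/6 · 6/35 = 1/35, 1/6 · 4/21 = 2/63, 1/6 · 1/7 = 1/42; summing to 1/9.
By Bayes' rule, P(r = 2 | data) = (1/126) / (1/9) = 1/14.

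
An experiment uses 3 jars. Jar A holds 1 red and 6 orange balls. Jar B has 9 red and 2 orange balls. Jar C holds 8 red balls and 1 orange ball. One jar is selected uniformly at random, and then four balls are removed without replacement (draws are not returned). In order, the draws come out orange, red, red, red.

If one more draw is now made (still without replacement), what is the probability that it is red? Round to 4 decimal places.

0.9237

Under each hypothesis, the probability of the observed sequence is: P(data | jar A) = (6/7)(1/6)(0/5) = 0; P(data | jar B) = (2/11)(9/10)(8/9)(7/8) = 0.12727; P(data | jar C) = (1/9)(8/8)(7/7)(6/6) = 0.11111.
Weighting by the prior gives 1/3 · 0 = 0, 1/3 · 0.12727 = 0.042424, 1/3 · 0.11111 = 0.037037; with total 0.079461.
The posterior is then P(jar A | data) = 0, P(jar B | data) = 0.5339, P(jar C | data) = 0.4661.
Averaging over the posterior, P(red next | data) = (6/7)(0.5339) + (1)(0.4661) = 0.92373.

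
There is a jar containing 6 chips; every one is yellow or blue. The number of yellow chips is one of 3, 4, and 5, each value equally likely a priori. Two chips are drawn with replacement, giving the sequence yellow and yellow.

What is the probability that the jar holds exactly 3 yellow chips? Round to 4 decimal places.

0.1800

Compute the likelihood of the observed sequence for each case: P(data | r = 3) = (3/6)(3/6) = 1/4; P(data | r = 4) = (4/6)(4/6) = 4/9; P(data | r = 5) = (5/6)(5/6) = 25/36.
The prior-weighted likelihoods are 1/3 · 1/4 = 1/12, 1/3 · 4/9 = 4/27, 1/3 · 25/36 = 25/108; with total 25/54.
Hence P(r = 3 | data) = (1/12) / (25/54) = 9/50.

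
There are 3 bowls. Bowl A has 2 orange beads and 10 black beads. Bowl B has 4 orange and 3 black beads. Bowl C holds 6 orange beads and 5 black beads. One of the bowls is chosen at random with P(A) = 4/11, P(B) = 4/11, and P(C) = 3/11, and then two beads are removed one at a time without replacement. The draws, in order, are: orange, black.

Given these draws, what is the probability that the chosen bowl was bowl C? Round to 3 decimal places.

0.319

The likelihood of the observed sequence under each hypothesis: P(data | bowl A) = (2/12)(10/11) = 0.15152; P(data | bowl B) = (4/7)(3/6) = 0.28571; P(data | bowl C) = (6/11)(5/10) = 0.27273.
Weighting by the prior gives 4/11 · 0.15152 = 0.055096, 4/11 · 0.28571 = 0.1039, 3/11 · 0.27273 = 0.07438; with total 0.23337.
Therefore the posterior P(bowl C | data) = (0.07438) / (0.23337) = 0.31872.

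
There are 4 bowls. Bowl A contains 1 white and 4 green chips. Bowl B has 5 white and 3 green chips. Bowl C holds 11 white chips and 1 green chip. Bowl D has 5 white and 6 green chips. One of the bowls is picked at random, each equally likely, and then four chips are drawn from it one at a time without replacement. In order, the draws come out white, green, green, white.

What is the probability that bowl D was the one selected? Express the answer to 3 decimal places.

Compute the likelihood of the observed sequence for each case: P(data | bowl A) = (1/5)(4/4)(3/3)(0/2) = 0; P(data | bowl B) = (5/8)(3/7)(2/6)(4/5) = 1/14; P(data | bowl C) = (11/12)(1/11)(0/10) = 0; P(data | bowl D) = (5/11)(6/10)(5/9)(4/8) = 5/66.
Multiplying each by its prior: 1/4 · 0 = 0, 1/4 · 1/14 = 1/56, 1/4 · 0 = 0, 1/4 · 5/66 = 5/264; summing to 17/462.
So P(bowl D | data) = (5/264) / (17/462) = 35/68.

0.515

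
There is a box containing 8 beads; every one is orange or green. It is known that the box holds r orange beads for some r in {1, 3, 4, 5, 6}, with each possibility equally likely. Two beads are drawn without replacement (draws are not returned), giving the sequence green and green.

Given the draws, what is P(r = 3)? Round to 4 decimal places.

0.2439

The likelihood of the observed sequence under each hypothesis: P(data | r = 1) = (7/8)(6/7) = 3/4; P(data | r = 3) = (5/8)(4/7) = 5/14; P(data | r = 4) = (4/8)(3/7) = 3/14; P(data | r = 5) = (3/8)(2/7) = 3/28; P(data | r = 6) = (2/8)(1/7) = 1/28.
The prior-weighted likelihoods are 1/5 · 3/4 = 3/20, 1/5 · 5/14 = 1/14, 1/5 · 3/14 = 3/70, 1/5 · 3/28 = 3/140, 1/5 · 1/28 = 1/140; summing to 41/140.
Therefore the posterior P(r = 3 | data) = (1/14) / (41/140) = 10/41.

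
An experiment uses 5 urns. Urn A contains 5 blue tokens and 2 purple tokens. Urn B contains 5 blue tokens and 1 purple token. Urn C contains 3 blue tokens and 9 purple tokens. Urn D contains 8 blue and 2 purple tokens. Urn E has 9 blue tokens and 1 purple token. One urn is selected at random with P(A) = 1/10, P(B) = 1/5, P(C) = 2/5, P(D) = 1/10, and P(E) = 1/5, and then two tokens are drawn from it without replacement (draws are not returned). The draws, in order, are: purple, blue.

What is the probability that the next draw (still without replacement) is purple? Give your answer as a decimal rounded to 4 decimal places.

0.4099

The likelihood of the observed sequence under each hypothesis: P(data | urn A) = (2/7)(5/6) = 0.2381; P(data | urn B) = (1/6)(5/5) = 0.16667; P(data | urn C) = (9/12)(3/11) = 0.20455; P(data | urn D) = (2/10)(8/9) = 0.17778; P(data | urn E) = (1/10)(9/9) = 0.1.
Weighting by the prior gives 1/10 · 0.2381 = 0.02381, 1/5 · 0.16667 = 0.033333, 2/5 · 0.20455 = 0.081818, 1/10 · 0.17778 = 0.017778, 1/5 · 0.1 = 0.02; these sum to 0.17674.
Normalising, the posterior is P(urn A | data) = 0.13472, P(urn B | data) = 0.1886, P(urn C | data) = 0.46293, P(urn D | data) = 0.10059, P(urn E | data) = 0.11316.
The predictive probability is P(purple next | data) = (1/5)(0.13472) + (0)(0.1886) + (4/5)(0.46293) + (1/8)(0.10059) + (0)(0.11316) = 0.40986.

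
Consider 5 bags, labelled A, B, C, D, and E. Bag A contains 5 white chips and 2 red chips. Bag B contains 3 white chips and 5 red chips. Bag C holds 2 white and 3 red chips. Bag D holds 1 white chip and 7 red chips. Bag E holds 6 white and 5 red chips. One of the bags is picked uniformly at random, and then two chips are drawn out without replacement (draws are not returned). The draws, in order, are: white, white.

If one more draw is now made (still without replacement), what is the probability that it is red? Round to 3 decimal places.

Compute the likelihood of the observed sequence for each case: P(data | bag A) = (5/7)(4/6) = 0.47619; P(data | bag B) = (3/8)(2/7) = 0.10714; P(data | bag C) = (2/5)(1/4) = 0.1; P(data | bag D) = (1/8)(0/7) = 0; P(data | bag E) = (6/11)(5/10) = 0.27273.
Weighting by the prior gives 1/5 · 0.47619 = 0.095238, 1/5 · 0.10714 = 0.021429, 1/5 · 0.1 = 0.02, 1/5 · 0 = 0, 1/5 · 0.27273 = 0.054545; with total 0.19121.
Normalising, the posterior is P(bag A | data) = 0.49808, P(bag B | data) = 0.11207, P(bag C | data) = 0.1046, P(bag D | data) = 0, P(bag E | data) = 0.28526.
Averaging over the posterior, P(red next | data) = (2/5)(0.49808) + (5/6)(0.11207) + (1)(0.1046) + (5/9)(0.28526) = 0.55569.

0.556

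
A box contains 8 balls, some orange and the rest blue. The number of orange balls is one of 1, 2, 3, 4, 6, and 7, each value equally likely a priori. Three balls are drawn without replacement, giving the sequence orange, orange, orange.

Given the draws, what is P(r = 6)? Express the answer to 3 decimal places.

0.333

Under each hypothesis, the probability of the observed sequence is: P(data | r = 1) = (1/8)(0/7) = 0; P(data | r = 2) = (2/8)(1/7)(0/6) = 0; P(data | r = 3) = (3/8)(2/7)(1/6) = 1/56; P(data | r = 4) = (4/8)(3/7)(2/6) = 1/14; P(data | r = 6) = (6/8)(5/7)(4/6) = 5/14; P(data | r = 7) = (7/8)(6/7)(5/6) = 5/8.
The prior-weighted likelihoods are 1/6 · 0 = 0, 1/6 · 0 = 0, 1/6 · 1/56 = 1/336, 1/6 · 1/14 = 1/84, 1/6 · 5/14 = 5/84, 1/6 · 5/8 = 5/48; these sum to 5/28.
So P(r = 6 | data) = (5/84) / (5/28) = 1/3.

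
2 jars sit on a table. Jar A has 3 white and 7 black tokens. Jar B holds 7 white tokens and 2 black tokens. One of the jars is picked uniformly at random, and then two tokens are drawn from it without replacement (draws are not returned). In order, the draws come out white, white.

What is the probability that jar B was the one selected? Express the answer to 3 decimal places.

The likelihood of the observed sequence under each hypothesis: P(data | jar A) = (3/10)(2/9) = 1/15; P(data | jar B) = (7/9)(6/8) = 7/12.
The prior-weighted likelihoods are 1/2 · 1/15 = 1/30, 1/2 · 7/12 = 7/24; these sum to 13/40.
Hence P(jar B | data) = (7/24) / (13/40) = 35/39.

0.897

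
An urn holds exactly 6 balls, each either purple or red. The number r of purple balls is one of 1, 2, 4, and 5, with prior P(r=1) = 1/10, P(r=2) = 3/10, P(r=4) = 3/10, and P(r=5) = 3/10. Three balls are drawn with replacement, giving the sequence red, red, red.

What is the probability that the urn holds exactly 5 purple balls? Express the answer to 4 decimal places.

Compute the likelihood of the observed sequence for each case: P(data | r = 1) = (5/6)(5/6)(5/6) = 125/216; P(data | r = 2) = (4/6)(4/6)(4/6) = 8/27; P(data | r = 4) = (2/6)(2/6)(2/6) = 1/27; P(data | r = 5) = (1/6)(1/6)(1/6) = 1/216.
Weighting by the prior gives 1/10 · 125/216 = 25/432, 3/10 · 8/27 = 4/45, 3/10 · 1/27 = 1/90, 3/10 · 1/216 = 1/720; summing to 43/270.
Therefore the posterior P(r = 5 | data) = (1/720) / (43/270) = 3/344.

0.0087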